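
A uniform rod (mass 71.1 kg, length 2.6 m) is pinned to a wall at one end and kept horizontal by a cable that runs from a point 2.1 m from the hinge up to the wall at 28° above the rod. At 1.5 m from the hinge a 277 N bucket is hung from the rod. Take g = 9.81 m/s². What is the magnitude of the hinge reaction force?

|H| ≈ 1230 N

Take torques about the hinge: T sin 28° · 2.1 = 71.1×9.81×1.3 + 277×1.5 = 1322.2 N·m.
So T = 1322.2 / (0.4695 × 2.1) = 1341.2 N.
ΣF_x = 0: H_x = T cos 28° = 1184.2 N.
ΣF_y = 0: H_y = (71.1×9.81 + 277) − T sin 28° = 974.49 − 629.64 = 344.85 N.
|H| = √(H_x² + H_y²) = √((1184.2)² + (344.85)²) = 1233.4 N.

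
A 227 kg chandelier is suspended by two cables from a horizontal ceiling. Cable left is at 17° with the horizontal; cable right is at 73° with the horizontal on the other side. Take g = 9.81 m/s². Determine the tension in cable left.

Weight W = 227 × 9.81 = 2227 N acts straight down.
Horizontal: T_left cos 17° = T_right cos 73°  →  T_right = 3.271 T_left.
Vertical: T_left sin 17° + T_right sin 73° = 2227.
Substituting the horizontal relation into the vertical equation gives 3.42 T_left = 2227, so T_left = 651.1 N.

T_left ≈ 651 N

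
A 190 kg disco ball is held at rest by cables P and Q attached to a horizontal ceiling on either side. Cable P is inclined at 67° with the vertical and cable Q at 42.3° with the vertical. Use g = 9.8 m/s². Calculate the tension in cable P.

T_P ≈ 1330 N

Angles from the horizontal: cable P is 90° − 67° = 23°, cable Q is 90° − 42.3° = 47.7°.
Weight W = 190 × 9.8 = 1862 N acts straight down.
Horizontal: T_P cos 23° = T_Q cos 47.7°  →  T_Q = 1.368 T_P.
Vertical: T_P sin 23° + T_Q sin 47.7° = 1862.
Substituting the horizontal relation into the vertical equation gives 1.402 T_P = 1862, so T_P = 1328 N.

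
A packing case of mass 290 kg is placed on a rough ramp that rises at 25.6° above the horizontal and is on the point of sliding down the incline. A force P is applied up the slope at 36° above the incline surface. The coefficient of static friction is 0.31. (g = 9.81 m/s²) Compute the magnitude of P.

On the verge of sliding down the incline, friction equals μN and acts up the slope.
Perpendicular: N + P sin 36° = W cos 25.6° = 2566 N.
Along incline: P cos 36° + μN = W sin 25.6° with W sin 25.6° = 1229 N.
Solving the pair for P and N: P = 692.2 N, N = 2159 N (and f = μN = 669.2 N).

P ≈ 692 N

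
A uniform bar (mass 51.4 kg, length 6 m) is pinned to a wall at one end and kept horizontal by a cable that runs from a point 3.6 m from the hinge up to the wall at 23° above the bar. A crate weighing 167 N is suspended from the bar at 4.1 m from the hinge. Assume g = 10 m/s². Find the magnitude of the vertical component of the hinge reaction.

|H_y| ≈ 62.5 N

Take torques about the hinge: T sin 23° · 3.6 = 51.4×10×3 + 167×4.1 = 2226.7 N·m.
So T = 2226.7 / (0.3907 × 3.6) = 1583 N.
ΣF_y = 0: H_y = (51.4×10 + 167) − T sin 23° = 681 − 618.53 = 62.472 N.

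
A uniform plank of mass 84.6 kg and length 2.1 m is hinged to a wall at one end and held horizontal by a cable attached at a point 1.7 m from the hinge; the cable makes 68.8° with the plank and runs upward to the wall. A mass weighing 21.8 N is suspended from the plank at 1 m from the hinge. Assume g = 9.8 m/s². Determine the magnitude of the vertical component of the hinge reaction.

Take torques about the hinge: T sin 68.8° · 1.7 = 84.6×9.8×1.05 + 21.8×1 = 892.33 N·m.
So T = 892.33 / (0.9323 × 1.7) = 563 N.
ΣF_y = 0: H_y = (84.6×9.8 + 21.8) − T sin 68.8° = 850.88 − 524.9 = 325.98 N.

|H_y| ≈ 326 N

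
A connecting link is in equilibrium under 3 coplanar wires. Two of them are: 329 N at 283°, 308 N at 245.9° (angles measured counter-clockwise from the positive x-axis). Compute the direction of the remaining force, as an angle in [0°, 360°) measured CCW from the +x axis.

θ ≈ 85.1°

Sum the known components: ΣF_x = -51.76 N, ΣF_y = -601.7 N.
For equilibrium the remaining force must supply (−ΣF_x, −ΣF_y) = (51.76, 601.7) N.
Magnitude = √((51.76)² + (601.7)²) = 603.9 N; direction = atan2(601.7, 51.76) = 85.1°.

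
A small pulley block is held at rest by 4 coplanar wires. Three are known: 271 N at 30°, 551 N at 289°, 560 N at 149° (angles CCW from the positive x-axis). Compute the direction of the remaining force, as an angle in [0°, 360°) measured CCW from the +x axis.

Sum the known components: ΣF_x = -65.93 N, ΣF_y = -97.06 N.
For equilibrium the remaining force must supply (−ΣF_x, −ΣF_y) = (65.93, 97.06) N.
Magnitude = √((65.93)² + (97.06)²) = 117.3 N; direction = atan2(97.06, 65.93) = 55.8°.

θ ≈ 55.8°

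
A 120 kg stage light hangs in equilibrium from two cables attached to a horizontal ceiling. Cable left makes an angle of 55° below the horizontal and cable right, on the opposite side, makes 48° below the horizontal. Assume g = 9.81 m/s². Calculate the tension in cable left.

T_left ≈ 808 N

Weight W = 120 × 9.81 = 1177 N acts straight down.
Horizontal: T_left cos 55° = T_right cos 48°  →  T_right = 0.8572 T_left.
Vertical: T_left sin 55° + T_right sin 48° = 1177.
Substituting the horizontal relation into the vertical equation gives 1.456 T_left = 1177, so T_left = 808.4 N.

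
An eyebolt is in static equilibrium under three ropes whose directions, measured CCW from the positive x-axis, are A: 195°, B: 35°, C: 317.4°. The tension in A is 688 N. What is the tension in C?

Resolve: ΣF_x = 688 cos 195° + T_B cos 35° + T_C cos 317.4° = 0.
        ΣF_y = 688 sin 195° + T_B sin 35° + T_C sin 317.4° = 0.
The known terms sum to (-664.6, -178.1) N, so 0.8192 T_B + 0.7361 T_C = 664.6 and 0.5736 T_B − 0.6769 T_C = 178.1.
Solving simultaneously: T_B = 594.8 N, T_C = 240.9 N.

T_C ≈ 241 N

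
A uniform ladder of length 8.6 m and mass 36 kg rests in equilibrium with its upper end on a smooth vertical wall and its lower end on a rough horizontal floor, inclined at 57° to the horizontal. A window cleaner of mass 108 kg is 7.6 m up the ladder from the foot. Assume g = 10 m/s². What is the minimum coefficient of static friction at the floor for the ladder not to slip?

μ_min ≈ 0.512

ΣF_y = 0: N_floor = 36×10 + 108×10 = 1440 N.
Torques about the foot: N_wall · 8.6 sin 57° = 36×10×4.3 cos 57° + 108×10×7.6 cos 57° → N_wall = 736.7 N.
ΣF_x = 0: f_floor = N_wall = 736.7 N.
μ_min = f_floor / N_floor = 736.7 / 1440 = 0.5116.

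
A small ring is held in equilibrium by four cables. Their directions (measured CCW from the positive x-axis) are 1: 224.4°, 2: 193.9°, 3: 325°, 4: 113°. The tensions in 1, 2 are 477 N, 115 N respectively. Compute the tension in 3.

Resolve: ΣF_x = 477 cos 224.4° + 115 cos 193.9° + T_3 cos 325° + T_4 cos 113° = 0.
        ΣF_y = 477 sin 224.4° + 115 sin 193.9° + T_3 sin 325° + T_4 sin 113° = 0.
The known terms sum to (-452.4, -361.4) N, so 0.8192 T_3 − 0.3907 T_4 = 452.4 and -0.5736 T_3 + 0.9205 T_4 = 361.4.
Solving simultaneously: T_3 = 1052 N, T_4 = 1048 N.

T_3 ≈ 1050 N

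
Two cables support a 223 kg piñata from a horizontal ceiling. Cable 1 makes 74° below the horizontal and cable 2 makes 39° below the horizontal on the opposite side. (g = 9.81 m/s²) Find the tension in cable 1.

T_1 ≈ 1850 N

Weight W = 223 × 9.81 = 2188 N acts straight down.
Horizontal: T_1 cos 74° = T_2 cos 39°  →  T_2 = 0.3547 T_1.
Vertical: T_1 sin 74° + T_2 sin 39° = 2188.
Substituting the horizontal relation into the vertical equation gives 1.184 T_1 = 2188, so T_1 = 1847 N.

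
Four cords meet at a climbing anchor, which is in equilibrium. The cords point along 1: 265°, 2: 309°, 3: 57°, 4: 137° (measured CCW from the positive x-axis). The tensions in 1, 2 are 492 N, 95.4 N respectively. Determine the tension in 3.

Resolve: ΣF_x = 492 cos 265° + 95.4 cos 309° + T_3 cos 57° + T_4 cos 137° = 0.
        ΣF_y = 492 sin 265° + 95.4 sin 309° + T_3 sin 57° + T_4 sin 137° = 0.
The known terms sum to (17.16, -564.3) N, so 0.5446 T_3 − 0.7314 T_4 = -17.16 and 0.8387 T_3 + 0.6820 T_4 = 564.3.
Solving simultaneously: T_3 = 407.2 N, T_4 = 326.7 N.

T_3 ≈ 407 N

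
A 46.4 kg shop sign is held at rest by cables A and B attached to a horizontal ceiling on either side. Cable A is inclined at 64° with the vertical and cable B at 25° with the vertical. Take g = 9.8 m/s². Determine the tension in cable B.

Angles from the horizontal: cable A is 90° − 64° = 26°, cable B is 90° − 25° = 65°.
Weight W = 46.4 × 9.8 = 454.7 N acts straight down.
Horizontal: T_A cos 26° = T_B cos 65°  →  T_A = 0.4702 T_B.
Vertical: T_A sin 26° + T_B sin 65° = 454.7.
Substituting the horizontal relation into the vertical equation gives 1.112 T_B = 454.7, so T_B = 408.8 N.

T_B ≈ 409 N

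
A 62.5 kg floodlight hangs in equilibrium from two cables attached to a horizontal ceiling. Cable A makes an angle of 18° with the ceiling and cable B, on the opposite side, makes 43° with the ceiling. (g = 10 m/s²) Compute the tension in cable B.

Weight W = 62.5 × 10 = 625 N acts straight down.
Horizontal: T_A cos 18° = T_B cos 43°  →  T_A = 0.769 T_B.
Vertical: T_A sin 18° + T_B sin 43° = 625.
Substituting the horizontal relation into the vertical equation gives 0.9196 T_B = 625, so T_B = 679.6 N.

T_B ≈ 680 N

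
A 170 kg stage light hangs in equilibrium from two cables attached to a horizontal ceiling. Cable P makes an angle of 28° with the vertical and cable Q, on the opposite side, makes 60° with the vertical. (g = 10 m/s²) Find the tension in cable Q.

T_Q ≈ 799 N

Angles from the horizontal: cable P is 90° − 28° = 62°, cable Q is 90° − 60° = 30°.
Weight W = 170 × 10 = 1700 N acts straight down.
Horizontal: T_P cos 62° = T_Q cos 30°  →  T_P = 1.845 T_Q.
Vertical: T_P sin 62° + T_Q sin 30° = 1700.
Substituting the horizontal relation into the vertical equation gives 2.129 T_Q = 1700, so T_Q = 798.6 N.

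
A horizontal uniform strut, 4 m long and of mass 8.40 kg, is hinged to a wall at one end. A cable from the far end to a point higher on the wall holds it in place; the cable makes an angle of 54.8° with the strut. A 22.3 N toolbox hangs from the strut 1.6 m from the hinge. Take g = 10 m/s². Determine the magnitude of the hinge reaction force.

Take torques about the hinge: T sin 54.8° · 4 = 8.40×10×2 + 22.3×1.6 = 203.68 N·m.
So T = 203.68 / (0.8171 × 4) = 62.315 N.
ΣF_x = 0: H_x = T cos 54.8° = 35.92 N.
ΣF_y = 0: H_y = (8.40×10 + 22.3) − T sin 54.8° = 106.3 − 50.92 = 55.38 N.
|H| = √(H_x² + H_y²) = √((35.92)² + (55.38)²) = 66.009 N.

|H| ≈ 66 N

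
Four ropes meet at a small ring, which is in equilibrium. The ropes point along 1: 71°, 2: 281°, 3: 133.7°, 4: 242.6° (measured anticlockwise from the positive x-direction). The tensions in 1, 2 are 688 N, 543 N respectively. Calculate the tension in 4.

Resolve: ΣF_x = 688 cos 71° + 543 cos 281° + T_3 cos 133.7° + T_4 cos 242.6° = 0.
        ΣF_y = 688 sin 71° + 543 sin 281° + T_3 sin 133.7° + T_4 sin 242.6° = 0.
The known terms sum to (327.6, 117.5) N, so -0.6909 T_3 − 0.4602 T_4 = -327.6 and 0.7230 T_3 − 0.8878 T_4 = -117.5.
Solving simultaneously: T_3 = 250.3 N, T_4 = 336.1 N.

T_4 ≈ 336 N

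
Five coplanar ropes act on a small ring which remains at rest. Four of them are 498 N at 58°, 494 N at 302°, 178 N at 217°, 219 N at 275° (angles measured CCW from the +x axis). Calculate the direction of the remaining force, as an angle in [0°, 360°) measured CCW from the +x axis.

Sum the known components: ΣF_x = 402.6 N, ΣF_y = -321.9 N.
For equilibrium the remaining force must supply (−ΣF_x, −ΣF_y) = (-402.6, 321.9) N.
Magnitude = √((-402.6)² + (321.9)²) = 515.5 N; direction = atan2(321.9, -402.6) = 141.4°.

θ ≈ 141°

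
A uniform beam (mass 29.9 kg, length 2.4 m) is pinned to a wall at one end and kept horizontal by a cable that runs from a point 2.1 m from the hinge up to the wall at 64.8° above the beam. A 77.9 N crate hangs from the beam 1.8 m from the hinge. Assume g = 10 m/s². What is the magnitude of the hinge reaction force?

Take torques about the hinge: T sin 64.8° · 2.1 = 29.9×10×1.2 + 77.9×1.8 = 499.02 N·m.
So T = 499.02 / (0.9048 × 2.1) = 262.62 N.
ΣF_x = 0: H_x = T cos 64.8° = 111.82 N.
ΣF_y = 0: H_y = (29.9×10 + 77.9) − T sin 64.8° = 376.9 − 237.63 = 139.27 N.
|H| = √(H_x² + H_y²) = √((111.82)² + (139.27)²) = 178.61 N.

|H| ≈ 179 N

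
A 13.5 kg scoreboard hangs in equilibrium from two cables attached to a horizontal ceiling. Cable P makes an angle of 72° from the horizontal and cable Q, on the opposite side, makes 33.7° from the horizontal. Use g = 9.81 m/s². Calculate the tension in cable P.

Weight W = 13.5 × 9.81 = 132.4 N acts straight down.
Horizontal: T_P cos 72° = T_Q cos 33.7°  →  T_Q = 0.3714 T_P.
Vertical: T_P sin 72° + T_Q sin 33.7° = 132.4.
Substituting the horizontal relation into the vertical equation gives 1.157 T_P = 132.4, so T_P = 114.4 N.

T_P ≈ 114 N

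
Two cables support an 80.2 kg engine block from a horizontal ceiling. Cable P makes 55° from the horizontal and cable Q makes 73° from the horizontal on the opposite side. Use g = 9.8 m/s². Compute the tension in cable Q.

Weight W = 80.2 × 9.8 = 786 N acts straight down.
Horizontal: T_P cos 55° = T_Q cos 73°  →  T_P = 0.5097 T_Q.
Vertical: T_P sin 55° + T_Q sin 73° = 786.
Substituting the horizontal relation into the vertical equation gives 1.374 T_Q = 786, so T_Q = 572.1 N.

T_Q ≈ 572 N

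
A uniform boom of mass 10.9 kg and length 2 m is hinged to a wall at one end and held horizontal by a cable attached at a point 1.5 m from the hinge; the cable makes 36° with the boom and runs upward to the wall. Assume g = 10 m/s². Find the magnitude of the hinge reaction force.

Take torques about the hinge: T sin 36° · 1.5 = 10.9×10×1 = 109 N·m.
So T = 109 / (0.5878 × 1.5) = 123.63 N.
ΣF_x = 0: H_x = T cos 36° = 100.02 N.
ΣF_y = 0: H_y = (10.9×10) − T sin 36° = 109 − 72.667 = 36.333 N.
|H| = √(H_x² + H_y²) = √((100.02)² + (36.333)²) = 106.41 N.

|H| ≈ 106 N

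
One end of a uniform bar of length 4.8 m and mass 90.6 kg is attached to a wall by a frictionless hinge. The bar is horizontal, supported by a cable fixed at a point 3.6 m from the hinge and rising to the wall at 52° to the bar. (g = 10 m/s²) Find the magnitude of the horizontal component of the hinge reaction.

Take torques about the hinge: T sin 52° · 3.6 = 90.6×10×2.4 = 2174.4 N·m.
So T = 2174.4 / (0.7880 × 3.6) = 766.49 N.
ΣF_x = 0: H_x = T cos 52° = 471.9 N.

H_x ≈ 472 N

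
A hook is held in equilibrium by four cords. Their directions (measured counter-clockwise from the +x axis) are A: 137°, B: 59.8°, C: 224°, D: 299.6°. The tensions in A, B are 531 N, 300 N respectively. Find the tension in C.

T_C ≈ 104 N

Resolve: ΣF_x = 531 cos 137° + 300 cos 59.8° + T_C cos 224° + T_D cos 299.6° = 0.
        ΣF_y = 531 sin 137° + 300 sin 59.8° + T_C sin 224° + T_D sin 299.6° = 0.
The known terms sum to (-237.4, 621.4) N, so -0.7193 T_C + 0.4939 T_D = 237.4 and -0.6947 T_C − 0.8695 T_D = -621.4.
Solving simultaneously: T_C = 103.8 N, T_D = 631.8 N.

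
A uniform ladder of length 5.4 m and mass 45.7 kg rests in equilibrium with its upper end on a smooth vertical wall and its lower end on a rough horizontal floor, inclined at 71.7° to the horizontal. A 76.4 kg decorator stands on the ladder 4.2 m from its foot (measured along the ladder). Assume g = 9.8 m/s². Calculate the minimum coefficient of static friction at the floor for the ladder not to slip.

ΣF_y = 0: N_floor = 45.7×9.8 + 76.4×9.8 = 1196.6 N.
Torques about the foot: N_wall · 5.4 sin 71.7° = 45.7×9.8×2.7 cos 71.7° + 76.4×9.8×4.2 cos 71.7° → N_wall = 266.65 N.
ΣF_x = 0: f_floor = N_wall = 266.65 N.
μ_min = f_floor / N_floor = 266.65 / 1196.6 = 0.2228.

μ_min ≈ 0.223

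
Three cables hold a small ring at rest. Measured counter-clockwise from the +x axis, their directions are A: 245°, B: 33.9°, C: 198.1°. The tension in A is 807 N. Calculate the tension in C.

Resolve: ΣF_x = 807 cos 245° + T_B cos 33.9° + T_C cos 198.1° = 0.
        ΣF_y = 807 sin 245° + T_B sin 33.9° + T_C sin 198.1° = 0.
The known terms sum to (-341.1, -731.4) N, so 0.8300 T_B − 0.9505 T_C = 341.1 and 0.5577 T_B − 0.3107 T_C = 731.4.
Solving simultaneously: T_B = 2164 N, T_C = 1531 N.

T_C ≈ 1530 N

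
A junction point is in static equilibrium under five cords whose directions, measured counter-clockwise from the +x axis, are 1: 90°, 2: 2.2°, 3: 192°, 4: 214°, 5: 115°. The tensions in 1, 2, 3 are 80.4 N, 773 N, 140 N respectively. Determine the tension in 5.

Resolve: ΣF_x = 80.4 cos 90° + 773 cos 2.2° + 140 cos 192° + T_4 cos 214° + T_5 cos 115° = 0.
        ΣF_y = 80.4 sin 90° + 773 sin 2.2° + 140 sin 192° + T_4 sin 214° + T_5 sin 115° = 0.
The known terms sum to (635.5, 80.97) N, so -0.8290 T_4 − 0.4226 T_5 = -635.5 and -0.5592 T_4 + 0.9063 T_5 = -80.97.
Solving simultaneously: T_4 = 617.8 N, T_5 = 291.8 N.

T_5 ≈ 292 N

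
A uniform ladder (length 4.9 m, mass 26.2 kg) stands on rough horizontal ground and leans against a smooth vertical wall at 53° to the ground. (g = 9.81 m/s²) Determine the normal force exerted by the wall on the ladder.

N_wall ≈ 96.8 N

Torques about the foot: N_wall · 4.9 sin 53° = 26.2×9.81×2.45 cos 53° → N_wall = 96.84 N.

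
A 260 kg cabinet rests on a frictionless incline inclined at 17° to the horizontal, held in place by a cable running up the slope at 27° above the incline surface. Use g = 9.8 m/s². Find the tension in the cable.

T ≈ 836 N

Take axes along and perpendicular to the incline. Weight components: W sin 17° = 745 N down-slope, W cos 17° = 2437 N into the surface.
Along incline: T cos 27° = W sin 17° → T = 836.1 N.
Perpendicular: N = W cos 17° − T sin 27° = 2057 N.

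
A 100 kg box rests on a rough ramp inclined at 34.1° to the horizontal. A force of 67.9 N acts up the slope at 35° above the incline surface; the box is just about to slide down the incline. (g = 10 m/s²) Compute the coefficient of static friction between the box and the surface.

On the verge of sliding down the incline, friction is at its maximum μN and acts up the slope.
Perpendicular to incline: N = W cos 34.1° − P sin 35° = 828.1 − 38.95 = 789.1 N.
Along incline: P cos 35° + μN = W sin 34.1° → μ = (W sin 34.1° − P cos 35°) / N = 0.64.

μ ≈ 0.640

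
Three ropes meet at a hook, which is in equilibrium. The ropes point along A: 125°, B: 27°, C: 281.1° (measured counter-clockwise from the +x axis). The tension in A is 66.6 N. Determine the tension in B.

Resolve: ΣF_x = 66.6 cos 125° + T_B cos 27° + T_C cos 281.1° = 0.
        ΣF_y = 66.6 sin 125° + T_B sin 27° + T_C sin 281.1° = 0.
The known terms sum to (-38.2, 54.56) N, so 0.8910 T_B + 0.1925 T_C = 38.2 and 0.4540 T_B − 0.9813 T_C = -54.56.
Solving simultaneously: T_B = 28.06 N, T_C = 68.58 N.

T_B ≈ 28.1 N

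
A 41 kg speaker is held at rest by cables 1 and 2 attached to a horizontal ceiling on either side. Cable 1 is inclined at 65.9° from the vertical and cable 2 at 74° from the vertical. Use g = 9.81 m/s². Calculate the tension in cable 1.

Angles from the horizontal: cable 1 is 90° − 65.9° = 24.1°, cable 2 is 90° − 74° = 16°.
Weight W = 41 × 9.81 = 402.2 N acts straight down.
Horizontal: T_1 cos 24.1° = T_2 cos 16°  →  T_2 = 0.9496 T_1.
Vertical: T_1 sin 24.1° + T_2 sin 16° = 402.2.
Substituting the horizontal relation into the vertical equation gives 0.6701 T_1 = 402.2, so T_1 = 600.2 N.

T_1 ≈ 600 N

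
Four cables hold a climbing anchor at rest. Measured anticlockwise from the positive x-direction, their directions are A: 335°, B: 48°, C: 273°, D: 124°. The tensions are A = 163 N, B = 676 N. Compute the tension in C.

T_C ≈ 1440 N

Resolve: ΣF_x = 163 cos 335° + 676 cos 48° + T_C cos 273° + T_D cos 124° = 0.
        ΣF_y = 163 sin 335° + 676 sin 48° + T_C sin 273° + T_D sin 124° = 0.
The known terms sum to (600.1, 433.5) N, so 0.0523 T_C − 0.5592 T_D = -600.1 and -0.9986 T_C + 0.8290 T_D = -433.5.
Solving simultaneously: T_C = 1437 N, T_D = 1208 N.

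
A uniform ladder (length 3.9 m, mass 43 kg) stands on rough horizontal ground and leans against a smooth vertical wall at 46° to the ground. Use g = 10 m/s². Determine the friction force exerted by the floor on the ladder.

f ≈ 208 N

Torques about the foot: N_wall · 3.9 sin 46° = 43×10×1.95 cos 46° → N_wall = 207.62 N.
ΣF_x = 0: f_floor = N_wall = 207.62 N.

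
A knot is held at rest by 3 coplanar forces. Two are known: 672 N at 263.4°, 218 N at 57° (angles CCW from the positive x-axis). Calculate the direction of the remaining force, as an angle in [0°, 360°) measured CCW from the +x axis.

θ ≈ 94.9°

Sum the known components: ΣF_x = 41.49 N, ΣF_y = -484.7 N.
For equilibrium the remaining force must supply (−ΣF_x, −ΣF_y) = (-41.49, 484.7) N.
Magnitude = √((-41.49)² + (484.7)²) = 486.5 N; direction = atan2(484.7, -41.49) = 94.9°.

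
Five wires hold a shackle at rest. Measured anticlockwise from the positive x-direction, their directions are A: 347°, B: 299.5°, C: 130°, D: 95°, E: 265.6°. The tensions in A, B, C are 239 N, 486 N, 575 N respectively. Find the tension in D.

Resolve: ΣF_x = 239 cos 347° + 486 cos 299.5° + 575 cos 130° + T_D cos 95° + T_E cos 265.6° = 0.
        ΣF_y = 239 sin 347° + 486 sin 299.5° + 575 sin 130° + T_D sin 95° + T_E sin 265.6° = 0.
The known terms sum to (102.6, -36.28) N, so -0.0872 T_D − 0.0767 T_E = -102.6 and 0.9962 T_D − 0.9971 T_E = 36.28.
Solving simultaneously: T_D = 643.3 N, T_E = 606.4 N.

T_D ≈ 643 N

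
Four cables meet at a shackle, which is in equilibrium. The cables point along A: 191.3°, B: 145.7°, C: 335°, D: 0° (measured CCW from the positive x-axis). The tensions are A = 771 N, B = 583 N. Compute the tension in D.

Resolve: ΣF_x = 771 cos 191.3° + 583 cos 145.7° + T_C cos 335° + T_D cos 0° = 0.
        ΣF_y = 771 sin 191.3° + 583 sin 145.7° + T_C sin 335° + T_D sin 0° = 0.
The known terms sum to (-1238, 177.5) N, so 0.9063 T_C + 1.0000 T_D = 1238 and -0.4226 T_C + 0.0000 T_D = -177.5.
Solving simultaneously: T_C = 419.9 N, T_D = 857.1 N.

T_D ≈ 857 N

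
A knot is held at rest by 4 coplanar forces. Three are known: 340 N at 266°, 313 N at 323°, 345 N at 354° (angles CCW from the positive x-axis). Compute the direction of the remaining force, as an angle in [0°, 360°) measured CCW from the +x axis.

θ ≈ 135°

Sum the known components: ΣF_x = 569.4 N, ΣF_y = -563.6 N.
For equilibrium the remaining force must supply (−ΣF_x, −ΣF_y) = (-569.4, 563.6) N.
Magnitude = √((-569.4)² + (563.6)²) = 801.1 N; direction = atan2(563.6, -569.4) = 135.3°.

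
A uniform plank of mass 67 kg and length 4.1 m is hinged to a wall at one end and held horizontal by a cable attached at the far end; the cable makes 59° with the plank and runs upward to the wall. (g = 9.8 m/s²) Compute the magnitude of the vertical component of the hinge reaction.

Take torques about the hinge: T sin 59° · 4.1 = 67×9.8×2.05 = 1346 N·m.
So T = 1346 / (0.8572 × 4.1) = 383.01 N.
ΣF_y = 0: H_y = (67×9.8) − T sin 59° = 656.6 − 328.3 = 328.3 N.

|H_y| ≈ 328 N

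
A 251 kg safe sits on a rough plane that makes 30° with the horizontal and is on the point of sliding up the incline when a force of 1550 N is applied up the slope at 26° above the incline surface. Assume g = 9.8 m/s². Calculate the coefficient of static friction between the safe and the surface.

μ ≈ 0.113

On the verge of sliding up the incline, friction is at its maximum μN and acts down the slope.
Perpendicular to incline: N = W cos 30° − P sin 26° = 2130 − 679.5 = 1451 N.
Along incline: P cos 26° − μN = W sin 30° → μ = −(W sin 30° − P cos 26°) / N = 0.1125.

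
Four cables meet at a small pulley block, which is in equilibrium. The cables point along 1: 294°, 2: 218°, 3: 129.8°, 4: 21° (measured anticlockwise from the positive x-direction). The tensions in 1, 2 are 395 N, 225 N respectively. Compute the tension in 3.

T_3 ≈ 486 N

Resolve: ΣF_x = 395 cos 294° + 225 cos 218° + T_3 cos 129.8° + T_4 cos 21° = 0.
        ΣF_y = 395 sin 294° + 225 sin 218° + T_3 sin 129.8° + T_4 sin 21° = 0.
The known terms sum to (-16.64, -499.4) N, so -0.6401 T_3 + 0.9336 T_4 = 16.64 and 0.7683 T_3 + 0.3584 T_4 = 499.4.
Solving simultaneously: T_3 = 486.2 N, T_4 = 351.2 N.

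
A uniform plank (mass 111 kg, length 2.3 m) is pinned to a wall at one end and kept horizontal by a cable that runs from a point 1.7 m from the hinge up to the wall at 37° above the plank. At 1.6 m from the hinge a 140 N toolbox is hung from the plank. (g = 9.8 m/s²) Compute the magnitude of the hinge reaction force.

|H| ≈ 1210 N

Take torques about the hinge: T sin 37° · 1.7 = 111×9.8×1.15 + 140×1.6 = 1475 N·m.
So T = 1475 / (0.6018 × 1.7) = 1441.7 N.
ΣF_x = 0: H_x = T cos 37° = 1151.4 N.
ΣF_y = 0: H_y = (111×9.8 + 140) − T sin 37° = 1227.8 − 867.63 = 360.17 N.
|H| = √(H_x² + H_y²) = √((1151.4)² + (360.17)²) = 1206.4 N.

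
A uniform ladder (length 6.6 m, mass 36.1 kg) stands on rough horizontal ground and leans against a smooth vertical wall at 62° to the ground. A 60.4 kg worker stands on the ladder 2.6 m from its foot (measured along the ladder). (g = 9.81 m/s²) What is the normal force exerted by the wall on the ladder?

Torques about the foot: N_wall · 6.6 sin 62° = 36.1×9.81×3.3 cos 62° + 60.4×9.81×2.6 cos 62° → N_wall = 218.26 N.

N_wall ≈ 218 N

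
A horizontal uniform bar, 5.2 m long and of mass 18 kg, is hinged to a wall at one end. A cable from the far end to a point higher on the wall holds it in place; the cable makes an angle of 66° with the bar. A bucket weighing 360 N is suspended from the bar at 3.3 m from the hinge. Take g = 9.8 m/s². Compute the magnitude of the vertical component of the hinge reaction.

|H_y| ≈ 220 N

Take torques about the hinge: T sin 66° · 5.2 = 18×9.8×2.6 + 360×3.3 = 1646.6 N·m.
So T = 1646.6 / (0.9135 × 5.2) = 346.63 N.
ΣF_y = 0: H_y = (18×9.8 + 360) − T sin 66° = 536.4 − 316.66 = 219.74 N.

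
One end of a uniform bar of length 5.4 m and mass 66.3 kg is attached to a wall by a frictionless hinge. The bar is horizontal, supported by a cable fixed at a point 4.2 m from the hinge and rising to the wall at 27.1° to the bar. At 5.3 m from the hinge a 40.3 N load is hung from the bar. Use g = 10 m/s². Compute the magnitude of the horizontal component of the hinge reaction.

Take torques about the hinge: T sin 27.1° · 4.2 = 66.3×10×2.7 + 40.3×5.3 = 2003.7 N·m.
So T = 2003.7 / (0.4555 × 4.2) = 1047.2 N.
ΣF_x = 0: H_x = T cos 27.1° = 932.27 N.

H_x ≈ 932 N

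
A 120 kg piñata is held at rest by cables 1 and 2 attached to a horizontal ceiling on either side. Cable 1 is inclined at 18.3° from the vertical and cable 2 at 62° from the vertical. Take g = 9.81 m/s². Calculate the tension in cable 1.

T_1 ≈ 1050 N

Angles from the horizontal: cable 1 is 90° − 18.3° = 71.7°, cable 2 is 90° − 62° = 28°.
Weight W = 120 × 9.81 = 1177 N acts straight down.
Horizontal: T_1 cos 71.7° = T_2 cos 28°  →  T_2 = 0.3556 T_1.
Vertical: T_1 sin 71.7° + T_2 sin 28° = 1177.
Substituting the horizontal relation into the vertical equation gives 1.116 T_1 = 1177, so T_1 = 1054 N.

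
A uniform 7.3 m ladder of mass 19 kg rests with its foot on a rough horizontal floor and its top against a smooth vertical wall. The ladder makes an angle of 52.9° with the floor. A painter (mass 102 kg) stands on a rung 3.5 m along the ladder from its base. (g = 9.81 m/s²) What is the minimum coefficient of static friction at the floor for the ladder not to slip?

ΣF_y = 0: N_floor = 19×9.81 + 102×9.81 = 1187 N.
Torques about the foot: N_wall · 7.3 sin 52.9° = 19×9.81×3.65 cos 52.9° + 102×9.81×3.5 cos 52.9° → N_wall = 433.31 N.
ΣF_x = 0: f_floor = N_wall = 433.31 N.
μ_min = f_floor / N_floor = 433.31 / 1187 = 0.365.

μ_min ≈ 0.365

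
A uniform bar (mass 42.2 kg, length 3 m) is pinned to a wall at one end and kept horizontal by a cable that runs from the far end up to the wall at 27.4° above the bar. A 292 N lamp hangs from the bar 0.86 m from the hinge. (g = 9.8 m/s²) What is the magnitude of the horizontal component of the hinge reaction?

H_x ≈ 560 N

Take torques about the hinge: T sin 27.4° · 3 = 42.2×9.8×1.5 + 292×0.86 = 871.46 N·m.
So T = 871.46 / (0.4602 × 3) = 631.22 N.
ΣF_x = 0: H_x = T cos 27.4° = 560.41 N.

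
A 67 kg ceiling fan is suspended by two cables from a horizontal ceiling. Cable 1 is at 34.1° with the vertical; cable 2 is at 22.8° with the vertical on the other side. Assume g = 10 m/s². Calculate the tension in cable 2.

T_2 ≈ 448 N

Angles from the horizontal: cable 1 is 90° − 34.1° = 55.9°, cable 2 is 90° − 22.8° = 67.2°.
Weight W = 67 × 10 = 670 N acts straight down.
Horizontal: T_1 cos 55.9° = T_2 cos 67.2°  →  T_1 = 0.6912 T_2.
Vertical: T_1 sin 55.9° + T_2 sin 67.2° = 670.
Substituting the horizontal relation into the vertical equation gives 1.494 T_2 = 670, so T_2 = 448.4 N.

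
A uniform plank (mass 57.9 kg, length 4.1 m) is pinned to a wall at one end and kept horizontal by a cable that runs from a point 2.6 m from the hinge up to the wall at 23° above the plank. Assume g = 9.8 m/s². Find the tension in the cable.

T ≈ 1150 N

Take torques about the hinge: T sin 23° · 2.6 = 57.9×9.8×2.05 = 1163.2 N·m.
So T = 1163.2 / (0.3907 × 2.6) = 1145 N.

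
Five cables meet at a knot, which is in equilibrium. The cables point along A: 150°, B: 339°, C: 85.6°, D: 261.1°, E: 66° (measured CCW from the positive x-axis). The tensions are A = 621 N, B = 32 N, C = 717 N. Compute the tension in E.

Resolve: ΣF_x = 621 cos 150° + 32 cos 339° + 717 cos 85.6° + T_D cos 261.1° + T_E cos 66° = 0.
        ΣF_y = 621 sin 150° + 32 sin 339° + 717 sin 85.6° + T_D sin 261.1° + T_E sin 66° = 0.
The known terms sum to (-452.9, 1014) N, so -0.1547 T_D + 0.4067 T_E = 452.9 and -0.9880 T_D + 0.9135 T_E = -1014.
Solving simultaneously: T_D = 3171 N, T_E = 2320 N.

T_E ≈ 2320 N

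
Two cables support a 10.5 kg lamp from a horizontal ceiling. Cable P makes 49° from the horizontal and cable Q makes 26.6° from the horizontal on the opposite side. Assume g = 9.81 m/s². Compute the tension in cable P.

T_P ≈ 95.1 N

Weight W = 10.5 × 9.81 = 103 N acts straight down.
Horizontal: T_P cos 49° = T_Q cos 26.6°  →  T_Q = 0.7337 T_P.
Vertical: T_P sin 49° + T_Q sin 26.6° = 103.
Substituting the horizontal relation into the vertical equation gives 1.083 T_P = 103, so T_P = 95.09 N.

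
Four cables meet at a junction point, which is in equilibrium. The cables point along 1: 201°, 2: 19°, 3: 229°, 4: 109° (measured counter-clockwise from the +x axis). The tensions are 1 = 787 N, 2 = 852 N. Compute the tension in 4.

Resolve: ΣF_x = 787 cos 201° + 852 cos 19° + T_3 cos 229° + T_4 cos 109° = 0.
        ΣF_y = 787 sin 201° + 852 sin 19° + T_3 sin 229° + T_4 sin 109° = 0.
The known terms sum to (70.85, -4.652) N, so -0.6561 T_3 − 0.3256 T_4 = -70.85 and -0.7547 T_3 + 0.9455 T_4 = 4.652.
Solving simultaneously: T_3 = 75.61 N, T_4 = 65.27 N.

T_4 ≈ 65.3 N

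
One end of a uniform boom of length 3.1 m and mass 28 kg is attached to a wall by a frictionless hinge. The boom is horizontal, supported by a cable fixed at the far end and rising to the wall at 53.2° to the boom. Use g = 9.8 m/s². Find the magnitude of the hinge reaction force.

|H| ≈ 171 N

Take torques about the hinge: T sin 53.2° · 3.1 = 28×9.8×1.55 = 425.32 N·m.
So T = 425.32 / (0.8007 × 3.1) = 171.34 N.
ΣF_x = 0: H_x = T cos 53.2° = 102.64 N.
ΣF_y = 0: H_y = (28×9.8) − T sin 53.2° = 274.4 − 137.2 = 137.2 N.
|H| = √(H_x² + H_y²) = √((102.64)² + (137.2)²) = 171.34 N.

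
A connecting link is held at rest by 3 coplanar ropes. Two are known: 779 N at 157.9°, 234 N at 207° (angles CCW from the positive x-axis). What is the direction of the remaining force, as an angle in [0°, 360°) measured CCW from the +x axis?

Sum the known components: ΣF_x = -930.3 N, ΣF_y = 186.8 N.
For equilibrium the remaining force must supply (−ΣF_x, −ΣF_y) = (930.3, -186.8) N.
Magnitude = √((930.3)² + (-186.8)²) = 948.8 N; direction = atan2(-186.8, 930.3) = 348.6°.

θ ≈ 349°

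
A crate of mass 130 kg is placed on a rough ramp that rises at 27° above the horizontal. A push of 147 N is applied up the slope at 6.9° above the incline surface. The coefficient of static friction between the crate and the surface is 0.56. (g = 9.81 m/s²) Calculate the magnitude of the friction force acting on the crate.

Axes along / perpendicular to the incline. W sin 27° = 579 N down-slope; W cos 27° = 1136 N into the surface.
Perpendicular: N = W cos 27° − P sin 6.9° = 1136 − 17.66 = 1119 N.
Along incline: P cos 6.9° + f = W sin 27° (friction acts up-slope) → f = 579 − 145.9 = 433 N.
|f| = 433 N ≤ μN = 626.4 N, so the crate is indeed static.

f ≈ 433 N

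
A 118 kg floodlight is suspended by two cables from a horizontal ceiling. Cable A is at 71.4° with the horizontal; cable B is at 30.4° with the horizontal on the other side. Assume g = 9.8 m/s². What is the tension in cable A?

T_A ≈ 1020 N

Weight W = 118 × 9.8 = 1156 N acts straight down.
Horizontal: T_A cos 71.4° = T_B cos 30.4°  →  T_B = 0.3698 T_A.
Vertical: T_A sin 71.4° + T_B sin 30.4° = 1156.
Substituting the horizontal relation into the vertical equation gives 1.135 T_A = 1156, so T_A = 1019 N.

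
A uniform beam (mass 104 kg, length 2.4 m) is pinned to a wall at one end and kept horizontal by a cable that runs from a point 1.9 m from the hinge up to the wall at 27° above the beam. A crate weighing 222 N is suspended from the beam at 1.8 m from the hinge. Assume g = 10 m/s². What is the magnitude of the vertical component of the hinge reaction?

|H_y| ≈ 395 N

Take torques about the hinge: T sin 27° · 1.9 = 104×10×1.2 + 222×1.8 = 1647.6 N·m.
So T = 1647.6 / (0.4540 × 1.9) = 1910.1 N.
ΣF_y = 0: H_y = (104×10 + 222) − T sin 27° = 1262 − 867.16 = 394.84 N.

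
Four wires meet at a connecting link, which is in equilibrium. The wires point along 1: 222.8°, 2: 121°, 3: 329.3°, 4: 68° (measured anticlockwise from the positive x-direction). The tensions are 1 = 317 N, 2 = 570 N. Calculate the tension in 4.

Resolve: ΣF_x = 317 cos 222.8° + 570 cos 121° + T_3 cos 329.3° + T_4 cos 68° = 0.
        ΣF_y = 317 sin 222.8° + 570 sin 121° + T_3 sin 329.3° + T_4 sin 68° = 0.
The known terms sum to (-526.2, 273.2) N, so 0.8599 T_3 + 0.3746 T_4 = 526.2 and -0.5105 T_3 + 0.9272 T_4 = -273.2.
Solving simultaneously: T_3 = 597.1 N, T_4 = 34.11 N.

T_4 ≈ 34.1 N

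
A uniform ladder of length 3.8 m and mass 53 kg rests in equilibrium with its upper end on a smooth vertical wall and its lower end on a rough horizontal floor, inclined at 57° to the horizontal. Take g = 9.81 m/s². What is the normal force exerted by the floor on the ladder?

N_floor ≈ 520 N

ΣF_y = 0: N_floor = 53×9.81 = 519.93 N.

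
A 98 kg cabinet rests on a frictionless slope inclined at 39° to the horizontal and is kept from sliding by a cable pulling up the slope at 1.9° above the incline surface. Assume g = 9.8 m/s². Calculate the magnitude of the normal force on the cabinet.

Take axes along and perpendicular to the incline. Weight components: W sin 39° = 604.4 N down-slope, W cos 39° = 746.4 N into the surface.
Along incline: T cos 1.9° = W sin 39° → T = 604.7 N.
Perpendicular: N = W cos 39° − T sin 1.9° = 726.3 N.

N ≈ 726 N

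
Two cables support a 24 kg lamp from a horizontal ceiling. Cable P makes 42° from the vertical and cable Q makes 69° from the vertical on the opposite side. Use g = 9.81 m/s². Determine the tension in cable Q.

T_Q ≈ 169 N

Angles from the horizontal: cable P is 90° − 42° = 48°, cable Q is 90° − 69° = 21°.
Weight W = 24 × 9.81 = 235.4 N acts straight down.
Horizontal: T_P cos 48° = T_Q cos 21°  →  T_P = 1.395 T_Q.
Vertical: T_P sin 48° + T_Q sin 21° = 235.4.
Substituting the horizontal relation into the vertical equation gives 1.395 T_Q = 235.4, so T_Q = 168.7 N.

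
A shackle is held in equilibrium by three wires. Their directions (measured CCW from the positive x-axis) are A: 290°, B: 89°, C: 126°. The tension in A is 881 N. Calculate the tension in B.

T_B ≈ 404 N

Resolve: ΣF_x = 881 cos 290° + T_B cos 89° + T_C cos 126° = 0.
        ΣF_y = 881 sin 290° + T_B sin 89° + T_C sin 126° = 0.
The known terms sum to (301.3, -827.9) N, so 0.0175 T_B − 0.5878 T_C = -301.3 and 0.9998 T_B + 0.8090 T_C = 827.9.
Solving simultaneously: T_B = 403.5 N, T_C = 524.6 N.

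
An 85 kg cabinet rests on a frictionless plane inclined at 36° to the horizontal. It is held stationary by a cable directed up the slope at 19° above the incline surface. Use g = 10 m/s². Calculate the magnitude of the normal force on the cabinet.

N ≈ 516 N

Take axes along and perpendicular to the incline. Weight components: W sin 36° = 499.6 N down-slope, W cos 36° = 687.7 N into the surface.
Along incline: T cos 19° = W sin 36° → T = 528.4 N.
Perpendicular: N = W cos 36° − T sin 19° = 515.6 N.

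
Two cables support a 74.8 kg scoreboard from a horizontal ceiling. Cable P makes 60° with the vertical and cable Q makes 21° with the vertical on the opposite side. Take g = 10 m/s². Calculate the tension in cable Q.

Angles from the horizontal: cable P is 90° − 60° = 30°, cable Q is 90° − 21° = 69°.
Weight W = 74.8 × 10 = 748 N acts straight down.
Horizontal: T_P cos 30° = T_Q cos 69°  →  T_P = 0.4138 T_Q.
Vertical: T_P sin 30° + T_Q sin 69° = 748.
Substituting the horizontal relation into the vertical equation gives 1.14 T_Q = 748, so T_Q = 655.9 N.

T_Q ≈ 656 N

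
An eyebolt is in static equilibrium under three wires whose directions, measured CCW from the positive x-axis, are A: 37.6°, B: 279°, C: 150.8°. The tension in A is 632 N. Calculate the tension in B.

T_B ≈ 739 N

Resolve: ΣF_x = 632 cos 37.6° + T_B cos 279° + T_C cos 150.8° = 0.
        ΣF_y = 632 sin 37.6° + T_B sin 279° + T_C sin 150.8° = 0.
The known terms sum to (500.7, 385.6) N, so 0.1564 T_B − 0.8729 T_C = -500.7 and -0.9877 T_B + 0.4879 T_C = -385.6.
Solving simultaneously: T_B = 739.2 N, T_C = 706.1 N.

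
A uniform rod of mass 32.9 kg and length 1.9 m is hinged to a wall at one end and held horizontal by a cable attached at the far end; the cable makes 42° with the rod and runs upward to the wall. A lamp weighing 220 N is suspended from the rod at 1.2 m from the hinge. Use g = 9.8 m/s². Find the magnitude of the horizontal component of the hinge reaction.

H_x ≈ 333 N

Take torques about the hinge: T sin 42° · 1.9 = 32.9×9.8×0.95 + 220×1.2 = 570.3 N·m.
So T = 570.3 / (0.6691 × 1.9) = 448.58 N.
ΣF_x = 0: H_x = T cos 42° = 333.36 N.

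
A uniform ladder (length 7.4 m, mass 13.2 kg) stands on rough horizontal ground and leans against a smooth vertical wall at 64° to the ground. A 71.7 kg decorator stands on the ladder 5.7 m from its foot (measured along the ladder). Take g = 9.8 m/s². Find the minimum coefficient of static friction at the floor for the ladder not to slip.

μ_min ≈ 0.355

ΣF_y = 0: N_floor = 13.2×9.8 + 71.7×9.8 = 832.02 N.
Torques about the foot: N_wall · 7.4 sin 64° = 13.2×9.8×3.7 cos 64° + 71.7×9.8×5.7 cos 64° → N_wall = 295.53 N.
ΣF_x = 0: f_floor = N_wall = 295.53 N.
μ_min = f_floor / N_floor = 295.53 / 832.02 = 0.3552.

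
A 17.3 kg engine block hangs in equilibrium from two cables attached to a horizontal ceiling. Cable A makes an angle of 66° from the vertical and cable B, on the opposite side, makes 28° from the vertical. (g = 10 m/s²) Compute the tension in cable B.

T_B ≈ 158 N

Angles from the horizontal: cable A is 90° − 66° = 24°, cable B is 90° − 28° = 62°.
Weight W = 17.3 × 10 = 173 N acts straight down.
Horizontal: T_A cos 24° = T_B cos 62°  →  T_A = 0.5139 T_B.
Vertical: T_A sin 24° + T_B sin 62° = 173.
Substituting the horizontal relation into the vertical equation gives 1.092 T_B = 173, so T_B = 158.4 N.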